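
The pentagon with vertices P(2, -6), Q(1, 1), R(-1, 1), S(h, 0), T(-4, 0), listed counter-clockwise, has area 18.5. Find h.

The doubled signed area Σ (x_i y_{i+1} − x_{i+1} y_i) is linear in h.
With h=0 it equals 34; the coefficient of h is -1 (from the two edges through S).
So -1·h + 34 = 2·18.5 = 37 ⇒ h = -3.

-3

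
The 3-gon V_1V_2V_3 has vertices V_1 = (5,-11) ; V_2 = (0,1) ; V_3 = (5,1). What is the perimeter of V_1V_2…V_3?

|V_1V_2| = √((-5)² + (12)²) = √169 = 13
|V_2V_3| = √((5)² + (0)²) = √25 = 5
|V_3V_1| = √((0)² + (-12)²) = √144 = 12
Perimeter = 13 + 5 + 12 = 30.

30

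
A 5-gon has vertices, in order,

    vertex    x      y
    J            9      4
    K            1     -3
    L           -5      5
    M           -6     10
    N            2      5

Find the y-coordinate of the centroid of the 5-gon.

239/74

Apply the shoelace (surveyor's) formula. First the cross-terms c_i = x_i·y_{i+1} − x_{i+1}·y_i:
  -31, -10, -20, -50, -37  ⇒  2A = -148, A = -74.
Then Σ (y_i + y_{i+1})·c_i = -1434, so ȳ = -1434 / (6·(-74)) = 239/74.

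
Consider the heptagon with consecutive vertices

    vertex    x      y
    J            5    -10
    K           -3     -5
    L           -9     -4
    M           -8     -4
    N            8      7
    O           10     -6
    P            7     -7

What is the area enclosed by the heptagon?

Σ = (-55) + (-33) + (4) + (-24) + (-118) + (-28) + (-35) = -289
Area = |Σ|/2 = 144.5.

144.5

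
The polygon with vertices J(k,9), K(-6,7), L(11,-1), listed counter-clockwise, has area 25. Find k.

-4

Write out the shoelace sum; only the two edges meeting at J involve k:
2·Area = [(11·9 − k·(-1)) + (k·7 − (-6)·9)] + -71
       = 8·k + 82 = 50
⇒ k = -4.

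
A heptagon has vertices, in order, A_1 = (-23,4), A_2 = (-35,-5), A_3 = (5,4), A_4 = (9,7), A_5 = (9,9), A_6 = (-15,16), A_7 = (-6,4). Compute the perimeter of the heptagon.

|A_1A_2| = √((-12)² + (-9)²) = √225 = 15
|A_2A_3| = √((40)² + (9)²) = √1681 = 41
|A_3A_4| = √((4)² + (3)²) = √25 = 5
|A_4A_5| = √((0)² + (2)²) = √4 = 2
|A_5A_6| = √((-24)² + (7)²) = √625 = 25
|A_6A_7| = √((9)² + (-12)²) = √225 = 15
|A_7A_1| = √((-17)² + (0)²) = √289 = 17
Perimeter = 15 + 41 + 5 + 2 + 25 + 15 + 17 = 120.

120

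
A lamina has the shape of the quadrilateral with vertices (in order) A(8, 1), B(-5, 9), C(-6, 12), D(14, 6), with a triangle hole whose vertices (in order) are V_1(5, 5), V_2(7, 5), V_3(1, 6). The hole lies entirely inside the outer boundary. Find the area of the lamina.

Outer boundary:
A→B: (8)(9) − (-5)(1) = 77
B→C: (-5)(12) − (-6)(9) = -6
C→D: (-6)(6) − (14)(12) = -204
D→A: (14)(1) − (8)(6) = -34
Σ = -167
Area = |Σ|/2 = 83.5.
Hole:
Cross-terms: -10, 37, -25  ⇒  Σ = 2
Area = |Σ|/2 = 1.
Net area = 83.5 − 1 = 82.5.

82.5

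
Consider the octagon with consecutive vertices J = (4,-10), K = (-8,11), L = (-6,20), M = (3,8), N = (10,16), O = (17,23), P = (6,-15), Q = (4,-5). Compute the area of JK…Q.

Σ = (-36) + (-94) + (-108) + (-32) + (-42) + (-393) + (30) + (-20) = -695
Area = |Σ|/2 = 347.5.

347.5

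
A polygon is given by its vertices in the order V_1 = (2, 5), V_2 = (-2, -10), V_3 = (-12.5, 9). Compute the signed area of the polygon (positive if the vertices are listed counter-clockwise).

Cross-terms: -10, -143, -80.5  ⇒  Σ = -233.5
Signed area = Σ/2 = -116.75 (negative ⇒ clockwise traversal).

-116.75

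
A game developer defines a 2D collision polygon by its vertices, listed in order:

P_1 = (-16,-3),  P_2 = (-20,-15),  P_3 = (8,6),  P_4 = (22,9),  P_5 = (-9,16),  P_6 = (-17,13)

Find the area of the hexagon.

483.5

Σ = (180) + (0) + (-60) + (433) + (155) + (259) = 967
Area = |Σ|/2 = 483.5.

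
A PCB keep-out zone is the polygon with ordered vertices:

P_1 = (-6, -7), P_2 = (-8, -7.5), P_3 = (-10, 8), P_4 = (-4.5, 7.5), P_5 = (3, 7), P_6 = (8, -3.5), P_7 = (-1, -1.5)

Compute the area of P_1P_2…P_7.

Apply the surveyor's formula: 2A = Σ (x_i·y_{i+1} − x_{i+1}·y_i), indices taken mod 7.
Σ = (-11) + (-139) + (-39) + (-54) + (-66.5) + (-15.5) + (-2) = -327
Area = |Σ|/2 = 163.5.

163.5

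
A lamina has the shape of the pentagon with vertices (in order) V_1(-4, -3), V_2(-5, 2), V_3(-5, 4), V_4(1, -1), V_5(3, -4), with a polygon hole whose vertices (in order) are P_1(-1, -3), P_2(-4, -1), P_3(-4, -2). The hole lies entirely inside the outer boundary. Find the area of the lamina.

27.5

Outer boundary:
Apply Gauss's area formula: 2A = Σ (x_i·y_{i+1} − x_{i+1}·y_i), indices taken mod 5.
Cross-terms: -23, -10, 1, -1, -25  ⇒  Σ = -58
Area = |Σ|/2 = 29.
Hole:
Σ = (-11) + (4) + (10) = 3
Area = |Σ|/2 = 1.5.
Net area = 29 − 1.5 = 27.5.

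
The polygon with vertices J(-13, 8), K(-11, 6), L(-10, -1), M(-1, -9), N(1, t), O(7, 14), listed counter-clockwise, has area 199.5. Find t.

4

The doubled signed area Σ (x_i y_{i+1} − x_{i+1} y_i) is linear in t.
With t=0 it equals 431; the coefficient of t is -8 (from the two edges through N).
So -8·t + 431 = 2·199.5 = 399 ⇒ t = 4.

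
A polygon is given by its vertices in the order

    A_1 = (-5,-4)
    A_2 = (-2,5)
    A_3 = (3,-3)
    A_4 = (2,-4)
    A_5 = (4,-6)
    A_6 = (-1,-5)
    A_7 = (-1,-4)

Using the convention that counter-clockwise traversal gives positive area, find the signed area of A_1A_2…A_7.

Apply Gauss's area formula: 2A = Σ (x_i·y_{i+1} − x_{i+1}·y_i), indices taken mod 7.
Σ = (-33) + (-9) + (-6) + (4) + (-26) + (-1) + (-16) = -87
Signed area = Σ/2 = -43.5 (negative ⇒ clockwise traversal).

-43.5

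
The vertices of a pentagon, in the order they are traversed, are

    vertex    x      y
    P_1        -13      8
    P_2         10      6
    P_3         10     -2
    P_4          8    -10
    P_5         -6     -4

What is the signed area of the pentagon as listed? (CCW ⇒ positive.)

-257

Apply the shoelace (surveyor's) formula: 2A = Σ (x_i·y_{i+1} − x_{i+1}·y_i), indices taken mod 5.
Σ = (-158) + (-80) + (-84) + (-92) + (-100) = -514
Signed area = Σ/2 = -257 (negative ⇒ clockwise traversal).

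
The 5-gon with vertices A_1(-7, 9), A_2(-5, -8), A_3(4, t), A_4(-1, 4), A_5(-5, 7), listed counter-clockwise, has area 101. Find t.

-9

The doubled signed area Σ (x_i y_{i+1} − x_{i+1} y_i) is linear in t.
With t=0 it equals 166; the coefficient of t is -4 (from the two edges through A_3).
So -4·t + 166 = 2·101 = 202 ⇒ t = -9.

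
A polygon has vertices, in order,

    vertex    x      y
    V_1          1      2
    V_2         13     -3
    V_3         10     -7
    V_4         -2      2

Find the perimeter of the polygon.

36

|V_1V_2| = √((12)² + (-5)²) = √169 = 13
|V_2V_3| = √((-3)² + (-4)²) = √25 = 5
|V_3V_4| = √((-12)² + (9)²) = √225 = 15
|V_4V_1| = √((3)² + (0)²) = √9 = 3
Perimeter = 13 + 5 + 15 + 3 = 36.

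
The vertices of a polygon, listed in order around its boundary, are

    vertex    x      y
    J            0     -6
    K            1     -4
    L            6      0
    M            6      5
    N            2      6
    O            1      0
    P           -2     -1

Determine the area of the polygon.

Apply the shoelace (surveyor's) formula: 2A = Σ (x_i·y_{i+1} − x_{i+1}·y_i), indices taken mod 7.
Σ = (6) + (24) + (30) + (26) + (-6) + (-1) + (12) = 91
Area = |Σ|/2 = 45.5.

45.5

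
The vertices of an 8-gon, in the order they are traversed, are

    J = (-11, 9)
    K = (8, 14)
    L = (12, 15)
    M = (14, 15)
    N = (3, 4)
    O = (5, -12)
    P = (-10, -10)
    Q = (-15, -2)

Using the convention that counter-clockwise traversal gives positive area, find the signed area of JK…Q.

-403

Σ = (-226) + (-48) + (-30) + (11) + (-56) + (-170) + (-130) + (-157) = -806
Signed area = Σ/2 = -403 (negative ⇒ clockwise traversal).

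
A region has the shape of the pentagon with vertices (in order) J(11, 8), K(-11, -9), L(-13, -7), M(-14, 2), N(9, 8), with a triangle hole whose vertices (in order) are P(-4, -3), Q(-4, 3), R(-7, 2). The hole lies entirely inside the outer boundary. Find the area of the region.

Outer boundary:
Cross-terms: -11, -40, -124, -130, -16  ⇒  Σ = -321
Area = |Σ|/2 = 160.5.
Hole:
Apply the surveyor's formula: 2A = Σ (x_i·y_{i+1} − x_{i+1}·y_i), indices taken mod 3.
Cross-terms: -24, 13, 29  ⇒  Σ = 18
Area = |Σ|/2 = 9.
Net area = 160.5 − 9 = 151.5.

151.5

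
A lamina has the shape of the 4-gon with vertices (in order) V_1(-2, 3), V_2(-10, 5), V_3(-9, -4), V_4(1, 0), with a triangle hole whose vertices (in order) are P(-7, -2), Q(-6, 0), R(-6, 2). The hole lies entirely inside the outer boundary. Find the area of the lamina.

55

Outer boundary:
Cross-terms: 20, 85, 4, 3  ⇒  Σ = 112
Area = |Σ|/2 = 56.
Hole:
Σ = (-12) + (-12) + (26) = 2
Area = |Σ|/2 = 1.
Net area = 56 − 1 = 55.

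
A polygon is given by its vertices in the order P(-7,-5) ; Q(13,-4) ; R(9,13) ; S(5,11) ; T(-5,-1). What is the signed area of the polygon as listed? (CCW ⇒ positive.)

Apply the shoelace (surveyor's) formula: 2A = Σ (x_i·y_{i+1} − x_{i+1}·y_i), indices taken mod 5.
P→Q: (-7)(-4) − (13)(-5) = 93
Q→R: (13)(13) − (9)(-4) = 205
R→S: (9)(11) − (5)(13) = 34
S→T: (5)(-1) − (-5)(11) = 50
T→P: (-5)(-5) − (-7)(-1) = 18
Σ = 400
Signed area = Σ/2 = 200 (positive ⇒ counter-clockwise traversal).

200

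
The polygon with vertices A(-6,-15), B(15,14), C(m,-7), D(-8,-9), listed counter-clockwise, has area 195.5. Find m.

-15

The doubled signed area Σ (x_i y_{i+1} − x_{i+1} y_i) is linear in m.
With m=0 it equals 46; the coefficient of m is -23 (from the two edges through C).
So -23·m + 46 = 2·195.5 = 391 ⇒ m = -15.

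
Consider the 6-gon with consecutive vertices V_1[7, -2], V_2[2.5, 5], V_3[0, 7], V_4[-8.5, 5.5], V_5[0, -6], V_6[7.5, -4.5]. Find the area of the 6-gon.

Cross-terms: 40, 17.5, 59.5, 51, 45, 16.5  ⇒  Σ = 229.5
Area = |Σ|/2 = 114.75.

114.75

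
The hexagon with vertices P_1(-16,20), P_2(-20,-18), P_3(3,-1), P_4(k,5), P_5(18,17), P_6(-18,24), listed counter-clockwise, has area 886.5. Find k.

Write out the shoelace sum; only the two edges meeting at P_4 involve k:
2·Area = [(3·5 − k·(-1)) + (k·17 − 18·5)] + 1524
       = 18·k + 1449 = 1773
⇒ k = 18.

18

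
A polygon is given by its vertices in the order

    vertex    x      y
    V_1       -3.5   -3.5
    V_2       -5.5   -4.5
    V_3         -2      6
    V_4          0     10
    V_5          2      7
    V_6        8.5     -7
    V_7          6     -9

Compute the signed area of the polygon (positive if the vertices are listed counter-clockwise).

Apply the surveyor's formula: 2A = Σ (x_i·y_{i+1} − x_{i+1}·y_i), indices taken mod 7.
Σ = (-3.5) + (-42) + (-20) + (-20) + (-73.5) + (-34.5) + (-52.5) = -246
Signed area = Σ/2 = -123 (negative ⇒ clockwise traversal).

-123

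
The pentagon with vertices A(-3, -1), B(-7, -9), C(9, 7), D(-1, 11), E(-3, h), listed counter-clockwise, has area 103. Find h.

6

The doubled signed area Σ (x_i y_{i+1} − x_{i+1} y_i) is linear in h.
With h=0 it equals 194; the coefficient of h is 2 (from the two edges through E).
So 2·h + 194 = 2·103 = 206 ⇒ h = 6.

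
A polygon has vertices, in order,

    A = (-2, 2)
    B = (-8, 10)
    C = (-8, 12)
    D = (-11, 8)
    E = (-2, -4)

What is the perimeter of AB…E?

|AB| = √((-6)² + (8)²) = √100 = 10
|BC| = √((0)² + (2)²) = √4 = 2
|CD| = √((-3)² + (-4)²) = √25 = 5
|DE| = √((9)² + (-12)²) = √225 = 15
|EA| = √((0)² + (6)²) = √36 = 6
Perimeter = 10 + 2 + 5 + 15 + 6 = 38.

38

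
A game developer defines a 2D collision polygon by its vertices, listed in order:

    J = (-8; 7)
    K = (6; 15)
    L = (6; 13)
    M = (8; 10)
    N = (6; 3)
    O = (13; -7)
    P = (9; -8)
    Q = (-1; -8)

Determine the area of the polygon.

Apply Gauss's area formula: 2A = Σ (x_i·y_{i+1} − x_{i+1}·y_i), indices taken mod 8.
Cross-terms: -162, -12, -44, -36, -81, -41, -80, -71  ⇒  Σ = -527
Area = |Σ|/2 = 263.5.

263.5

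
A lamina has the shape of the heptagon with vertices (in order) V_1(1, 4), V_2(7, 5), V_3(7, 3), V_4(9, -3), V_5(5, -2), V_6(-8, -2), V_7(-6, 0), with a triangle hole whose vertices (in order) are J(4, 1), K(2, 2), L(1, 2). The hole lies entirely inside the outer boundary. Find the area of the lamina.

74.5

Outer boundary:
Apply the shoelace (surveyor's) formula: 2A = Σ (x_i·y_{i+1} − x_{i+1}·y_i), indices taken mod 7.
Σ = (-23) + (-14) + (-48) + (-3) + (-26) + (-12) + (-24) = -150
Area = |Σ|/2 = 75.
Hole:
Apply the shoelace formula: 2A = Σ (x_i·y_{i+1} − x_{i+1}·y_i), indices taken mod 3.
Cross-terms: 6, 2, -7  ⇒  Σ = 1
Area = |Σ|/2 = 0.5.
Net area = 75 − 0.5 = 74.5.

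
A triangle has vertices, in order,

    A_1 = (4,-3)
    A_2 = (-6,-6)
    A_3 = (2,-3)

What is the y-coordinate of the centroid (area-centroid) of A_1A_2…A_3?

Apply Gauss's area formula. First the cross-terms c_i = x_i·y_{i+1} − x_{i+1}·y_i:
  -42, 30, 6  ⇒  2A = -6, A = -3.
Then Σ (y_i + y_{i+1})·c_i = 72, so ȳ = 72 / (6·(-3)) = -4.

-4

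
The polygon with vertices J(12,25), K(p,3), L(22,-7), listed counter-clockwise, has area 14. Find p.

The doubled signed area Σ (x_i y_{i+1} − x_{i+1} y_i) is linear in p.
With p=0 it equals 604; the coefficient of p is -32 (from the two edges through K).
So -32·p + 604 = 2·14 = 28 ⇒ p = 18.

18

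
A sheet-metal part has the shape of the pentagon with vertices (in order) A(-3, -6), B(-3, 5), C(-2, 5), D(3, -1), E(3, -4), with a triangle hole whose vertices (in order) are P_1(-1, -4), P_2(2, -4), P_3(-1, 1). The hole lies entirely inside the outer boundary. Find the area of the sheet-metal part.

Outer boundary:
Apply the surveyor's formula: 2A = Σ (x_i·y_{i+1} − x_{i+1}·y_i), indices taken mod 5.
Σ = (-33) + (-5) + (-13) + (-9) + (-30) = -90
Area = |Σ|/2 = 45.
Hole:
P_1→P_2: (-1)(-4) − (2)(-4) = 12
P_2→P_3: (2)(1) − (-1)(-4) = -2
P_3→P_1: (-1)(-4) − (-1)(1) = 5
Σ = 15
Area = |Σ|/2 = 7.5.
Net area = 45 − 7.5 = 37.5.

37.5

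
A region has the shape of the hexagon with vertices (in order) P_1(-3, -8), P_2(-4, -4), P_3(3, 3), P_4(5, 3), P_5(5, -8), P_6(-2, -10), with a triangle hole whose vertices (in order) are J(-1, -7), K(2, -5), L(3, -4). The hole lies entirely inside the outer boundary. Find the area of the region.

Outer boundary:
Σ = (-20) + (0) + (-6) + (-55) + (-66) + (-14) = -161
Area = |Σ|/2 = 80.5.
Hole:
J→K: (-1)(-5) − (2)(-7) = 19
K→L: (2)(-4) − (3)(-5) = 7
L→J: (3)(-7) − (-1)(-4) = -25
Σ = 1
Area = |Σ|/2 = 0.5.
Net area = 80.5 − 0.5 = 80.

80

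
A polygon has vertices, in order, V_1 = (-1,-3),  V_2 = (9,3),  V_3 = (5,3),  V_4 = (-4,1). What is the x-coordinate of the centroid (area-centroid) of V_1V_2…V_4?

Apply the shoelace formula. First the cross-terms c_i = x_i·y_{i+1} − x_{i+1}·y_i:
  24, 12, 17, 13  ⇒  2A = 66, A = 33.
Then Σ (x_i + x_{i+1})·c_i = 312, so x̄ = 312 / (6·33) = 52/33.

52/33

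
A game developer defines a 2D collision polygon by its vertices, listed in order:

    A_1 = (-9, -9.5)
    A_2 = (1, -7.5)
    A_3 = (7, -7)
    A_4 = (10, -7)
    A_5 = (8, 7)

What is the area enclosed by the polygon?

128.25

Σ = (77) + (45.5) + (21) + (126) + (-13) = 256.5
Area = |Σ|/2 = 128.25.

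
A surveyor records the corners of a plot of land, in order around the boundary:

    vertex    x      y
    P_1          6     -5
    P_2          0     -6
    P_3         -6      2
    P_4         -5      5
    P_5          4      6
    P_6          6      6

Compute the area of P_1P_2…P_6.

Σ = (-36) + (-36) + (-20) + (-50) + (-12) + (-66) = -220
Area = |Σ|/2 = 110.

110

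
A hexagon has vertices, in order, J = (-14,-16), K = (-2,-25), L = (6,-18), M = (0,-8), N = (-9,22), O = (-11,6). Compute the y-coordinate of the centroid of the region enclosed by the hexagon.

-1511/208

Apply the shoelace formula. First the cross-terms c_i = x_i·y_{i+1} − x_{i+1}·y_i:
  318, 186, -48, -72, 188, 260  ⇒  2A = 832, A = 416.
Then Σ (y_i + y_{i+1})·c_i = -18132, so ȳ = -18132 / (6·416) = -1511/208.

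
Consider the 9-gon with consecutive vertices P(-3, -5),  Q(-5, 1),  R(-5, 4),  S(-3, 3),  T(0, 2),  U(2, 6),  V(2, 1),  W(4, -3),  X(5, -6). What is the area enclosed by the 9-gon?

64

Apply the surveyor's formula: 2A = Σ (x_i·y_{i+1} − x_{i+1}·y_i), indices taken mod 9.
Σ = (-28) + (-15) + (-3) + (-6) + (-4) + (-10) + (-10) + (-9) + (-43) = -128
Area = |Σ|/2 = 64.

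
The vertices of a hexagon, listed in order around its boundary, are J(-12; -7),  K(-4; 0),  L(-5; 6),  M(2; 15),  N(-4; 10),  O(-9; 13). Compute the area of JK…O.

99

J→K: (-12)(0) − (-4)(-7) = -28
K→L: (-4)(6) − (-5)(0) = -24
L→M: (-5)(15) − (2)(6) = -87
M→N: (2)(10) − (-4)(15) = 80
N→O: (-4)(13) − (-9)(10) = 38
O→J: (-9)(-7) − (-12)(13) = 219
Σ = 198
Area = |Σ|/2 = 99.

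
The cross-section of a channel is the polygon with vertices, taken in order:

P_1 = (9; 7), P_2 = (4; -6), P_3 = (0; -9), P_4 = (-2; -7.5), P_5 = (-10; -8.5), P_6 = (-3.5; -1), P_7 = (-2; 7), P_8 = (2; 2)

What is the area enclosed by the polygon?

Cross-terms: -82, -36, -18, -58, -19.75, -26.5, -18, -4  ⇒  Σ = -262.25
Area = |Σ|/2 = 131.125.

131.125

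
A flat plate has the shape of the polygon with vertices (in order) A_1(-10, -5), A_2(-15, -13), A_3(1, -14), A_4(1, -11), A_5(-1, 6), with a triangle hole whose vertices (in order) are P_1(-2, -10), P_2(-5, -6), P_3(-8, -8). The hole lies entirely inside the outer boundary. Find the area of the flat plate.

161.5

Outer boundary:
Apply Gauss's area formula: 2A = Σ (x_i·y_{i+1} − x_{i+1}·y_i), indices taken mod 5.
Σ = (55) + (223) + (3) + (-5) + (65) = 341
Area = |Σ|/2 = 170.5.
Hole:
Σ = (-38) + (-8) + (64) = 18
Area = |Σ|/2 = 9.
Net area = 170.5 − 9 = 161.5.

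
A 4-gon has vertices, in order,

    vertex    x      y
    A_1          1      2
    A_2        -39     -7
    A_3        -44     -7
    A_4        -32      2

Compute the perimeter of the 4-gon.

|A_1A_2| = √((-40)² + (-9)²) = √1681 = 41
|A_2A_3| = √((-5)² + (0)²) = √25 = 5
|A_3A_4| = √((12)² + (9)²) = √225 = 15
|A_4A_1| = √((33)² + (0)²) = √1089 = 33
Perimeter = 41 + 5 + 15 + 33 = 94.

94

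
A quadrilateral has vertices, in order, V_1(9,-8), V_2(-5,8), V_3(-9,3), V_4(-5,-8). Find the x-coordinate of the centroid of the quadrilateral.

Apply the shoelace formula. First the cross-terms c_i = x_i·y_{i+1} − x_{i+1}·y_i:
  32, 57, 87, 112  ⇒  2A = 288, A = 144.
Then Σ (x_i + x_{i+1})·c_i = -1440, so x̄ = -1440 / (6·144) = -5/3.

-5/3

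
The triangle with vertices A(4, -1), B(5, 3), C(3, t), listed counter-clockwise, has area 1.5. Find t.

The doubled signed area Σ (x_i y_{i+1} − x_{i+1} y_i) is linear in t.
With t=0 it equals 5; the coefficient of t is 1 (from the two edges through C).
So 1·t + 5 = 2·1.5 = 3 ⇒ t = -2.

-2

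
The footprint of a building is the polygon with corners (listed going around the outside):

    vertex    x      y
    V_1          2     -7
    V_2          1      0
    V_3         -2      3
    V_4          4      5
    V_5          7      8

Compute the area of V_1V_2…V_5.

Apply the shoelace (surveyor's) formula: 2A = Σ (x_i·y_{i+1} − x_{i+1}·y_i), indices taken mod 5.
Cross-terms: 7, 3, -22, -3, -65  ⇒  Σ = -80
Area = |Σ|/2 = 40.

40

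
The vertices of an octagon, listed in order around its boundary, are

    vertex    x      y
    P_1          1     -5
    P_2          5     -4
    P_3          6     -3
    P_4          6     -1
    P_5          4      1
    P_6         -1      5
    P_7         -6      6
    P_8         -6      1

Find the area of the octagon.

78

Apply the shoelace formula: 2A = Σ (x_i·y_{i+1} − x_{i+1}·y_i), indices taken mod 8.
Cross-terms: 21, 9, 12, 10, 21, 24, 30, 29  ⇒  Σ = 156
Area = |Σ|/2 = 78.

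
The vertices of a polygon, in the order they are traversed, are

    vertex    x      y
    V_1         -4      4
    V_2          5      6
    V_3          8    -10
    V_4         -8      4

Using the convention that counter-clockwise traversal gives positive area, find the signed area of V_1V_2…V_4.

Apply Gauss's area formula: 2A = Σ (x_i·y_{i+1} − x_{i+1}·y_i), indices taken mod 4.
V_1→V_2: (-4)(6) − (5)(4) = -44
V_2→V_3: (5)(-10) − (8)(6) = -98
V_3→V_4: (8)(4) − (-8)(-10) = -48
V_4→V_1: (-8)(4) − (-4)(4) = -16
Σ = -206
Signed area = Σ/2 = -103 (negative ⇒ clockwise traversal).

-103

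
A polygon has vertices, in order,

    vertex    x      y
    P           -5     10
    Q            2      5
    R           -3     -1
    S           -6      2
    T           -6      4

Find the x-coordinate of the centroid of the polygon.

Apply Gauss's area formula. First the cross-terms c_i = x_i·y_{i+1} − x_{i+1}·y_i:
  -45, 13, -12, -12, -40  ⇒  2A = -96, A = -48.
Then Σ (x_i + x_{i+1})·c_i = 814, so x̄ = 814 / (6·(-48)) = -407/144.

-407/144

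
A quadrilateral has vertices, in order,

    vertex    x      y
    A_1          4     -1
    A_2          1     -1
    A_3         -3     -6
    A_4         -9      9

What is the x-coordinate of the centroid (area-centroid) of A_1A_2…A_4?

Apply the surveyor's formula. First the cross-terms c_i = x_i·y_{i+1} − x_{i+1}·y_i:
  -3, -9, -81, -27  ⇒  2A = -120, A = -60.
Then Σ (x_i + x_{i+1})·c_i = 1110, so x̄ = 1110 / (6·(-60)) = -37/12.

-37/12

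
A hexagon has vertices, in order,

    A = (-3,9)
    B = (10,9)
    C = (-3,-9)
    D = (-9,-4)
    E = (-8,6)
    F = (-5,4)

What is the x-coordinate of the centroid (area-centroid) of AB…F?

Apply the shoelace (surveyor's) formula. First the cross-terms c_i = x_i·y_{i+1} − x_{i+1}·y_i:
  -117, -63, -69, -86, -2, -33  ⇒  2A = -370, A = -185.
Then Σ (x_i + x_{i+1})·c_i = 1320, so x̄ = 1320 / (6·(-185)) = -44/37.

-44/37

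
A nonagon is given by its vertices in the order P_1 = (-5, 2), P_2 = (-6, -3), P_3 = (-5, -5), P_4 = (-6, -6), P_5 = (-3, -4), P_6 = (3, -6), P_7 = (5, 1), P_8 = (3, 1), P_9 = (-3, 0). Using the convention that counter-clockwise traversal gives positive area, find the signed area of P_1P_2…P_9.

Apply the shoelace formula: 2A = Σ (x_i·y_{i+1} − x_{i+1}·y_i), indices taken mod 9.
Σ = (27) + (15) + (0) + (6) + (30) + (33) + (2) + (3) + (-6) = 110
Signed area = Σ/2 = 55 (positive ⇒ counter-clockwise traversal).

55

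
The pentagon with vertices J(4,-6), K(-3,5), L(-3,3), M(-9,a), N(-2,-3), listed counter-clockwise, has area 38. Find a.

Write out the shoelace sum; only the two edges meeting at M involve a:
2·Area = [((-3)·a − (-9)·3) + ((-9)·(-3) − (-2)·a)] + 32
       = -1·a + 86 = 76
⇒ a = 10.

10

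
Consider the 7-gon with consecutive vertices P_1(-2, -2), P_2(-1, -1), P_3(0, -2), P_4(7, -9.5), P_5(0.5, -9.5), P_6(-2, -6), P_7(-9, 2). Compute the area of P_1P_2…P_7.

51.875

Cross-terms: 0, 2, 14, -61.75, -22, -58, 22  ⇒  Σ = -103.75
Area = |Σ|/2 = 51.875.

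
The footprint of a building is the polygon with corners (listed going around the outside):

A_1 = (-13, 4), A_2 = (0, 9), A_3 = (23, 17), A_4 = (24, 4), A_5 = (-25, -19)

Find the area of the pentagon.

Apply Gauss's area formula: 2A = Σ (x_i·y_{i+1} − x_{i+1}·y_i), indices taken mod 5.
A_1→A_2: (-13)(9) − (0)(4) = -117
A_2→A_3: (0)(17) − (23)(9) = -207
A_3→A_4: (23)(4) − (24)(17) = -316
A_4→A_5: (24)(-19) − (-25)(4) = -356
A_5→A_1: (-25)(4) − (-13)(-19) = -347
Σ = -1343
Area = |Σ|/2 = 671.5.

671.5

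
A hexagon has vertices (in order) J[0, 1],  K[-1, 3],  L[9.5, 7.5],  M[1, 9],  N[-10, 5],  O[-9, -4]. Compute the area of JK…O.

107

Σ = (1) + (-36) + (78) + (95) + (85) + (-9) = 214
Area = |Σ|/2 = 107.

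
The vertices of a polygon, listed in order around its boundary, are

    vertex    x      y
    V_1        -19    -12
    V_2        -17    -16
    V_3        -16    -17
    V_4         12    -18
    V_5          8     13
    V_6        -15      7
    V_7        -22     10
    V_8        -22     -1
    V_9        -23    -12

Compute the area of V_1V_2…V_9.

Apply the shoelace (surveyor's) formula: 2A = Σ (x_i·y_{i+1} − x_{i+1}·y_i), indices taken mod 9.
V_1→V_2: (-19)(-16) − (-17)(-12) = 100
V_2→V_3: (-17)(-17) − (-16)(-16) = 33
V_3→V_4: (-16)(-18) − (12)(-17) = 492
V_4→V_5: (12)(13) − (8)(-18) = 300
V_5→V_6: (8)(7) − (-15)(13) = 251
V_6→V_7: (-15)(10) − (-22)(7) = 4
V_7→V_8: (-22)(-1) − (-22)(10) = 242
V_8→V_9: (-22)(-12) − (-23)(-1) = 241
V_9→V_1: (-23)(-12) − (-19)(-12) = 48
Σ = 1711
Area = |Σ|/2 = 855.5.

855.5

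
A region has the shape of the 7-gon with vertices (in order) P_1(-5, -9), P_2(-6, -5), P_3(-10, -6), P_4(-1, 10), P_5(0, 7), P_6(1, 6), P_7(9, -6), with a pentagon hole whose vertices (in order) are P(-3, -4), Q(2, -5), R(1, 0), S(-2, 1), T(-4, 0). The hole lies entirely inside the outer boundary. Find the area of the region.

142.5

Outer boundary:
Apply Gauss's area formula: 2A = Σ (x_i·y_{i+1} − x_{i+1}·y_i), indices taken mod 7.
Σ = (-29) + (-14) + (-106) + (-7) + (-7) + (-60) + (-111) = -334
Area = |Σ|/2 = 167.
Hole:
Apply the surveyor's formula: 2A = Σ (x_i·y_{i+1} − x_{i+1}·y_i), indices taken mod 5.
Σ = (23) + (5) + (1) + (4) + (16) = 49
Area = |Σ|/2 = 24.5.
Net area = 167 − 24.5 = 142.5.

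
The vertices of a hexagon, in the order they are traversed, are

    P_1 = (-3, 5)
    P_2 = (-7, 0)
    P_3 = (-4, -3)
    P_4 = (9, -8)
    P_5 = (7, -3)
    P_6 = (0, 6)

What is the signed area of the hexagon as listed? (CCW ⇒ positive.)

102

Apply Gauss's area formula: 2A = Σ (x_i·y_{i+1} − x_{i+1}·y_i), indices taken mod 6.
Σ = (35) + (21) + (59) + (29) + (42) + (18) = 204
Signed area = Σ/2 = 102 (positive ⇒ counter-clockwise traversal).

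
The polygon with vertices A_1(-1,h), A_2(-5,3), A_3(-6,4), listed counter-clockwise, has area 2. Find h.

-5

Write out the shoelace sum; only the two edges meeting at A_1 involve h:
2·Area = [((-6)·h − (-1)·4) + ((-1)·3 − (-5)·h)] + -2
       = -1·h + -1 = 4
⇒ h = -5.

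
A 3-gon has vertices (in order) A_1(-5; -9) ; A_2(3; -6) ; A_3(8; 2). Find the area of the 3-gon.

24.5

A_1→A_2: (-5)(-6) − (3)(-9) = 57
A_2→A_3: (3)(2) − (8)(-6) = 54
A_3→A_1: (8)(-9) − (-5)(2) = -62
Σ = 49
Area = |Σ|/2 = 24.5.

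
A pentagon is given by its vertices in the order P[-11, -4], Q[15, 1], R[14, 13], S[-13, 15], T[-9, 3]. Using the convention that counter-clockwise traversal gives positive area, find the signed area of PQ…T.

387

Cross-terms: 49, 181, 379, 96, 69  ⇒  Σ = 774
Signed area = Σ/2 = 387 (positive ⇒ counter-clockwise traversal).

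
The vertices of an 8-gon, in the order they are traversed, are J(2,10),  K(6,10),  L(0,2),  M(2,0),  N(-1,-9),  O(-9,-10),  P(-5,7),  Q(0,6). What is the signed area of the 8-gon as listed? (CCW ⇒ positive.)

-138

Cross-terms: -40, 12, -4, -18, -71, -113, -30, -12  ⇒  Σ = -276
Signed area = Σ/2 = -138 (negative ⇒ clockwise traversal).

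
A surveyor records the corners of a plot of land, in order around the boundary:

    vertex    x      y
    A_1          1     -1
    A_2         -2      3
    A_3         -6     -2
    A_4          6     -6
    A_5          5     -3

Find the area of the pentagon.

Σ = (1) + (22) + (48) + (12) + (-2) = 81
Area = |Σ|/2 = 40.5.

40.5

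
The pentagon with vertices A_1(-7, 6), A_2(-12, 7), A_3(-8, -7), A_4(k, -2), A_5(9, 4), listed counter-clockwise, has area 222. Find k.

Write out the shoelace sum; only the two edges meeting at A_4 involve k:
2·Area = [((-8)·(-2) − k·(-7)) + (k·4 − 9·(-2))] + 245
       = 11·k + 279 = 444
⇒ k = 15.

15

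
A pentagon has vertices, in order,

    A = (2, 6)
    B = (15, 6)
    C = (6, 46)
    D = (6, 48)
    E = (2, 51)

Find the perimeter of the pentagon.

|AB| = √((13)² + (0)²) = √169 = 13
|BC| = √((-9)² + (40)²) = √1681 = 41
|CD| = √((0)² + (2)²) = √4 = 2
|DE| = √((-4)² + (3)²) = √25 = 5
|EA| = √((0)² + (-45)²) = √2025 = 45
Perimeter = 13 + 41 + 2 + 5 + 45 = 106.

106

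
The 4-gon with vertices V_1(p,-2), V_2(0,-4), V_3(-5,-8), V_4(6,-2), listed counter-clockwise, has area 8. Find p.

Write out the shoelace sum; only the two edges meeting at V_1 involve p:
2·Area = [(6·(-2) − p·(-2)) + (p·(-4) − 0·(-2))] + 38
       = -2·p + 26 = 16
⇒ p = 5.

5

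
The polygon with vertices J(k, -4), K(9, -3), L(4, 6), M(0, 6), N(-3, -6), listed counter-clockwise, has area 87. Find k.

6

The doubled signed area Σ (x_i y_{i+1} − x_{i+1} y_i) is linear in k.
With k=0 it equals 156; the coefficient of k is 3 (from the two edges through J).
So 3·k + 156 = 2·87 = 174 ⇒ k = 6.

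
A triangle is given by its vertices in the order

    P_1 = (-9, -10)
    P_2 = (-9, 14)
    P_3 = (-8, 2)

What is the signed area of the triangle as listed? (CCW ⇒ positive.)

Apply the surveyor's formula: 2A = Σ (x_i·y_{i+1} − x_{i+1}·y_i), indices taken mod 3.
P_1→P_2: (-9)(14) − (-9)(-10) = -216
P_2→P_3: (-9)(2) − (-8)(14) = 94
P_3→P_1: (-8)(-10) − (-9)(2) = 98
Σ = -24
Signed area = Σ/2 = -12 (negative ⇒ clockwise traversal).

-12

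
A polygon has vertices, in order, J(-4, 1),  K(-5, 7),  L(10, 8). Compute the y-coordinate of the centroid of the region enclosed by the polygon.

Apply the surveyor's formula. First the cross-terms c_i = x_i·y_{i+1} − x_{i+1}·y_i:
  -23, -110, 42  ⇒  2A = -91, A = -45.5.
Then Σ (y_i + y_{i+1})·c_i = -1456, so ȳ = -1456 / (6·(-45.5)) = 16/3.

16/3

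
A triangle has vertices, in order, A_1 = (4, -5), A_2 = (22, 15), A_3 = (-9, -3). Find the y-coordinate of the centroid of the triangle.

Apply the surveyor's formula. First the cross-terms c_i = x_i·y_{i+1} − x_{i+1}·y_i:
  170, 69, 57  ⇒  2A = 296, A = 148.
Then Σ (y_i + y_{i+1})·c_i = 2072, so ȳ = 2072 / (6·148) = 7/3.

7/3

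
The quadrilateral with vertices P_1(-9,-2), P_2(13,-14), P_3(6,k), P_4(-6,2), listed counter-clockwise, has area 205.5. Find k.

Write out the shoelace sum; only the two edges meeting at P_3 involve k:
2·Area = [(13·k − 6·(-14)) + (6·2 − (-6)·k)] + 182
       = 19·k + 278 = 411
⇒ k = 7.

7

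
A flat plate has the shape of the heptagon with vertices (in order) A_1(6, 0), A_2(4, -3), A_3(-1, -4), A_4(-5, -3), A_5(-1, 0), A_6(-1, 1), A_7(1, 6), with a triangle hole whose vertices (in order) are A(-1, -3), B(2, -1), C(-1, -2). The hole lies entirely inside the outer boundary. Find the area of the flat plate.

Outer boundary:
Apply the shoelace formula: 2A = Σ (x_i·y_{i+1} − x_{i+1}·y_i), indices taken mod 7.
Cross-terms: -18, -19, -17, -3, -1, -7, -36  ⇒  Σ = -101
Area = |Σ|/2 = 50.5.
Hole:
Apply the shoelace formula: 2A = Σ (x_i·y_{i+1} − x_{i+1}·y_i), indices taken mod 3.
Σ = (7) + (-5) + (1) = 3
Area = |Σ|/2 = 1.5.
Net area = 50.5 − 1.5 = 49.

49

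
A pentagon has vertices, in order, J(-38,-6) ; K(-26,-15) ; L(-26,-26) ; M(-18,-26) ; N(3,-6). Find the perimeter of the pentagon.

104

|JK| = √((12)² + (-9)²) = √225 = 15
|KL| = √((0)² + (-11)²) = √121 = 11
|LM| = √((8)² + (0)²) = √64 = 8
|MN| = √((21)² + (20)²) = √841 = 29
|NJ| = √((-41)² + (0)²) = √1681 = 41
Perimeter = 15 + 11 + 8 + 29 + 41 = 104.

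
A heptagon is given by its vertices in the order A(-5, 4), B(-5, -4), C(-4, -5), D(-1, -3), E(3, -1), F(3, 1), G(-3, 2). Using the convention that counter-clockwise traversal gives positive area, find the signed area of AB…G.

39.5

Σ = (40) + (9) + (7) + (10) + (6) + (9) + (-2) = 79
Signed area = Σ/2 = 39.5 (positive ⇒ counter-clockwise traversal).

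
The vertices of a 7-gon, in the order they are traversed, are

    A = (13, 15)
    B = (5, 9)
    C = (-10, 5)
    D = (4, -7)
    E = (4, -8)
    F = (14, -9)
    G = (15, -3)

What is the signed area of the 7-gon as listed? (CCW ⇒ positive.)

Apply the shoelace formula: 2A = Σ (x_i·y_{i+1} − x_{i+1}·y_i), indices taken mod 7.
A→B: (13)(9) − (5)(15) = 42
B→C: (5)(5) − (-10)(9) = 115
C→D: (-10)(-7) − (4)(5) = 50
D→E: (4)(-8) − (4)(-7) = -4
E→F: (4)(-9) − (14)(-8) = 76
F→G: (14)(-3) − (15)(-9) = 93
G→A: (15)(15) − (13)(-3) = 264
Σ = 636
Signed area = Σ/2 = 318 (positive ⇒ counter-clockwise traversal).

318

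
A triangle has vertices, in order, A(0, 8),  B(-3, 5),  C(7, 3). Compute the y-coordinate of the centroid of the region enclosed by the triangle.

Apply Gauss's area formula. First the cross-terms c_i = x_i·y_{i+1} − x_{i+1}·y_i:
  24, -44, 56  ⇒  2A = 36, A = 18.
Then Σ (y_i + y_{i+1})·c_i = 576, so ȳ = 576 / (6·18) = 16/3.

16/3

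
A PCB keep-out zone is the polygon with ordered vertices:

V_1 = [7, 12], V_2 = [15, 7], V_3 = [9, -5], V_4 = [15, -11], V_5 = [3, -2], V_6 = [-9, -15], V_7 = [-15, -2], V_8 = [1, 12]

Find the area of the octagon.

Apply Gauss's area formula: 2A = Σ (x_i·y_{i+1} − x_{i+1}·y_i), indices taken mod 8.
V_1→V_2: (7)(7) − (15)(12) = -131
V_2→V_3: (15)(-5) − (9)(7) = -138
V_3→V_4: (9)(-11) − (15)(-5) = -24
V_4→V_5: (15)(-2) − (3)(-11) = 3
V_5→V_6: (3)(-15) − (-9)(-2) = -63
V_6→V_7: (-9)(-2) − (-15)(-15) = -207
V_7→V_8: (-15)(12) − (1)(-2) = -178
V_8→V_1: (1)(12) − (7)(12) = -72
Σ = -810
Area = |Σ|/2 = 405.

405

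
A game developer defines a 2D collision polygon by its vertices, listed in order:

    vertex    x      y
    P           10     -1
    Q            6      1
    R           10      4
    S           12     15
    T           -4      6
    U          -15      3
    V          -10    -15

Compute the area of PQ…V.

378.5

Σ = (16) + (14) + (102) + (132) + (78) + (255) + (160) = 757
Area = |Σ|/2 = 378.5.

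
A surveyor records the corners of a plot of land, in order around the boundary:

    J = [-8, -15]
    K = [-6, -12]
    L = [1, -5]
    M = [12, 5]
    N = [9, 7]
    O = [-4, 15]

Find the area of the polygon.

Apply Gauss's area formula: 2A = Σ (x_i·y_{i+1} − x_{i+1}·y_i), indices taken mod 6.
Σ = (6) + (42) + (65) + (39) + (163) + (180) = 495
Area = |Σ|/2 = 247.5.

247.5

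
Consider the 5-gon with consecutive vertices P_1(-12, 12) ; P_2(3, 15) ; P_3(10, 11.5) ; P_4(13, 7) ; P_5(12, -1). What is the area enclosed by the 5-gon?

188

Σ = (-216) + (-115.5) + (-79.5) + (-97) + (132) = -376
Area = |Σ|/2 = 188.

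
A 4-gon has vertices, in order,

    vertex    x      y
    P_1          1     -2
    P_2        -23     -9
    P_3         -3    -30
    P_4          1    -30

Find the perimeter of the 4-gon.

86

|P_1P_2| = √((-24)² + (-7)²) = √625 = 25
|P_2P_3| = √((20)² + (-21)²) = √841 = 29
|P_3P_4| = √((4)² + (0)²) = √16 = 4
|P_4P_1| = √((0)² + (28)²) = √784 = 28
Perimeter = 25 + 29 + 4 + 28 = 86.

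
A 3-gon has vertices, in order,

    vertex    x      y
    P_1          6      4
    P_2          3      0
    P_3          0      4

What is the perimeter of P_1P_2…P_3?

16

|P_1P_2| = √((-3)² + (-4)²) = √25 = 5
|P_2P_3| = √((-3)² + (4)²) = √25 = 5
|P_3P_1| = √((6)² + (0)²) = √36 = 6
Perimeter = 5 + 5 + 6 = 16.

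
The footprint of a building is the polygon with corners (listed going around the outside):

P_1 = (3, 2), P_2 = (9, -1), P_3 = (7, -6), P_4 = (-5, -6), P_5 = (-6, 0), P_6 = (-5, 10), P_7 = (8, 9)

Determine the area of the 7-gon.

Apply Gauss's area formula: 2A = Σ (x_i·y_{i+1} − x_{i+1}·y_i), indices taken mod 7.
P_1→P_2: (3)(-1) − (9)(2) = -21
P_2→P_3: (9)(-6) − (7)(-1) = -47
P_3→P_4: (7)(-6) − (-5)(-6) = -72
P_4→P_5: (-5)(0) − (-6)(-6) = -36
P_5→P_6: (-6)(10) − (-5)(0) = -60
P_6→P_7: (-5)(9) − (8)(10) = -125
P_7→P_1: (8)(2) − (3)(9) = -11
Σ = -372
Area = |Σ|/2 = 186.

186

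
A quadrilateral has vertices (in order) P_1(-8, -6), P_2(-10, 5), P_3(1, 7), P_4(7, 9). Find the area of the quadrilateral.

P_1→P_2: (-8)(5) − (-10)(-6) = -100
P_2→P_3: (-10)(7) − (1)(5) = -75
P_3→P_4: (1)(9) − (7)(7) = -40
P_4→P_1: (7)(-6) − (-8)(9) = 30
Σ = -185
Area = |Σ|/2 = 92.5.

92.5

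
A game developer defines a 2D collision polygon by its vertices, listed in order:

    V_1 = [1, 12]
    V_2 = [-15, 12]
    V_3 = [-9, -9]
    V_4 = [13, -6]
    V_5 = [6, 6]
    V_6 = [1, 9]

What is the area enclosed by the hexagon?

Apply the shoelace formula: 2A = Σ (x_i·y_{i+1} − x_{i+1}·y_i), indices taken mod 6.
V_1→V_2: (1)(12) − (-15)(12) = 192
V_2→V_3: (-15)(-9) − (-9)(12) = 243
V_3→V_4: (-9)(-6) − (13)(-9) = 171
V_4→V_5: (13)(6) − (6)(-6) = 114
V_5→V_6: (6)(9) − (1)(6) = 48
V_6→V_1: (1)(12) − (1)(9) = 3
Σ = 771
Area = |Σ|/2 = 385.5.

385.5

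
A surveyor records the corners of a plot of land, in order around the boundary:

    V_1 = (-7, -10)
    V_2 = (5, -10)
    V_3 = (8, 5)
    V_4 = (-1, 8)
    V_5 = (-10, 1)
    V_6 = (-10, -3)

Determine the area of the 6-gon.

246

Apply the surveyor's formula: 2A = Σ (x_i·y_{i+1} − x_{i+1}·y_i), indices taken mod 6.
V_1→V_2: (-7)(-10) − (5)(-10) = 120
V_2→V_3: (5)(5) − (8)(-10) = 105
V_3→V_4: (8)(8) − (-1)(5) = 69
V_4→V_5: (-1)(1) − (-10)(8) = 79
V_5→V_6: (-10)(-3) − (-10)(1) = 40
V_6→V_1: (-10)(-10) − (-7)(-3) = 79
Σ = 492
Area = |Σ|/2 = 246.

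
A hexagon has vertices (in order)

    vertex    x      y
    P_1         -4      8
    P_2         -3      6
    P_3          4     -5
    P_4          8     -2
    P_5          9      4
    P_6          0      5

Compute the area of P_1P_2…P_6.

69

P_1→P_2: (-4)(6) − (-3)(8) = 0
P_2→P_3: (-3)(-5) − (4)(6) = -9
P_3→P_4: (4)(-2) − (8)(-5) = 32
P_4→P_5: (8)(4) − (9)(-2) = 50
P_5→P_6: (9)(5) − (0)(4) = 45
P_6→P_1: (0)(8) − (-4)(5) = 20
Σ = 138
Area = |Σ|/2 = 69.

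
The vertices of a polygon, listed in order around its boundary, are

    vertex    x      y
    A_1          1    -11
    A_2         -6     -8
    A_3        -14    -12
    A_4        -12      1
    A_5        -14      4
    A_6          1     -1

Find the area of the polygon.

Apply the shoelace formula: 2A = Σ (x_i·y_{i+1} − x_{i+1}·y_i), indices taken mod 6.
Σ = (-74) + (-40) + (-158) + (-34) + (10) + (-10) = -306
Area = |Σ|/2 = 153.

153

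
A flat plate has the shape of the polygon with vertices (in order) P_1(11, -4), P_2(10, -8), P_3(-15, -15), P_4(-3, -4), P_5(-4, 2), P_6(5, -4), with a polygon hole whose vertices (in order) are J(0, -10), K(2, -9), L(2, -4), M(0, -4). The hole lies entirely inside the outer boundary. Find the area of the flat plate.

136.5

Outer boundary:
Apply Gauss's area formula: 2A = Σ (x_i·y_{i+1} − x_{i+1}·y_i), indices taken mod 6.
P_1→P_2: (11)(-8) − (10)(-4) = -48
P_2→P_3: (10)(-15) − (-15)(-8) = -270
P_3→P_4: (-15)(-4) − (-3)(-15) = 15
P_4→P_5: (-3)(2) − (-4)(-4) = -22
P_5→P_6: (-4)(-4) − (5)(2) = 6
P_6→P_1: (5)(-4) − (11)(-4) = 24
Σ = -295
Area = |Σ|/2 = 147.5.
Hole:
Σ = (20) + (10) + (-8) + (0) = 22
Area = |Σ|/2 = 11.
Net area = 147.5 − 11 = 136.5.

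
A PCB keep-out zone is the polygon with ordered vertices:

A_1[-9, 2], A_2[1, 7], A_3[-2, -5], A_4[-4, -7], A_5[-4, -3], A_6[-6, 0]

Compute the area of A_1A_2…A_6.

54

Apply the surveyor's formula: 2A = Σ (x_i·y_{i+1} − x_{i+1}·y_i), indices taken mod 6.
A_1→A_2: (-9)(7) − (1)(2) = -65
A_2→A_3: (1)(-5) − (-2)(7) = 9
A_3→A_4: (-2)(-7) − (-4)(-5) = -6
A_4→A_5: (-4)(-3) − (-4)(-7) = -16
A_5→A_6: (-4)(0) − (-6)(-3) = -18
A_6→A_1: (-6)(2) − (-9)(0) = -12
Σ = -108
Area = |Σ|/2 = 54.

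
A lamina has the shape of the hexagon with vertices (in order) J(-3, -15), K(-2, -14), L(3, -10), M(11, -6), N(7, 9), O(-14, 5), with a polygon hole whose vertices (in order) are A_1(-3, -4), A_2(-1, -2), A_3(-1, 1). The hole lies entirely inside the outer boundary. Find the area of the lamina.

343.5

Outer boundary:
J→K: (-3)(-14) − (-2)(-15) = 12
K→L: (-2)(-10) − (3)(-14) = 62
L→M: (3)(-6) − (11)(-10) = 92
M→N: (11)(9) − (7)(-6) = 141
N→O: (7)(5) − (-14)(9) = 161
O→J: (-14)(-15) − (-3)(5) = 225
Σ = 693
Area = |Σ|/2 = 346.5.
Hole:
Apply the shoelace (surveyor's) formula: 2A = Σ (x_i·y_{i+1} − x_{i+1}·y_i), indices taken mod 3.
Σ = (2) + (-3) + (7) = 6
Area = |Σ|/2 = 3.
Net area = 346.5 − 3 = 343.5.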